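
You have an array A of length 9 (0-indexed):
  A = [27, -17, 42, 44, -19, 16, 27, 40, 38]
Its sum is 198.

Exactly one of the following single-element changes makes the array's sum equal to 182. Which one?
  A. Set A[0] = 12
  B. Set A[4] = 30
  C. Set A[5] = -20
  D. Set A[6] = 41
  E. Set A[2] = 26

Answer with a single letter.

Answer: E

Derivation:
Option A: A[0] 27->12, delta=-15, new_sum=198+(-15)=183
Option B: A[4] -19->30, delta=49, new_sum=198+(49)=247
Option C: A[5] 16->-20, delta=-36, new_sum=198+(-36)=162
Option D: A[6] 27->41, delta=14, new_sum=198+(14)=212
Option E: A[2] 42->26, delta=-16, new_sum=198+(-16)=182 <-- matches target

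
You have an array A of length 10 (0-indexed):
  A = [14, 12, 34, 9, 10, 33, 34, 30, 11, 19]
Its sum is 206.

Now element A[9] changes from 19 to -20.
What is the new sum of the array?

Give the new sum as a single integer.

Answer: 167

Derivation:
Old value at index 9: 19
New value at index 9: -20
Delta = -20 - 19 = -39
New sum = old_sum + delta = 206 + (-39) = 167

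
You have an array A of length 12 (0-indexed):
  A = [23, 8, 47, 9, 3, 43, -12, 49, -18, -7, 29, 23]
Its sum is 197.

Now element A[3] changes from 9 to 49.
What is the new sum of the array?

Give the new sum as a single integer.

Old value at index 3: 9
New value at index 3: 49
Delta = 49 - 9 = 40
New sum = old_sum + delta = 197 + (40) = 237

Answer: 237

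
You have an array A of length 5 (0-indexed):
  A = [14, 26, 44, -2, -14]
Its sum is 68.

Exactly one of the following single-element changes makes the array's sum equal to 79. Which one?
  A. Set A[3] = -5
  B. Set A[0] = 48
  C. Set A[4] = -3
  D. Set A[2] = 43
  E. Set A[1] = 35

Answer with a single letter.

Option A: A[3] -2->-5, delta=-3, new_sum=68+(-3)=65
Option B: A[0] 14->48, delta=34, new_sum=68+(34)=102
Option C: A[4] -14->-3, delta=11, new_sum=68+(11)=79 <-- matches target
Option D: A[2] 44->43, delta=-1, new_sum=68+(-1)=67
Option E: A[1] 26->35, delta=9, new_sum=68+(9)=77

Answer: C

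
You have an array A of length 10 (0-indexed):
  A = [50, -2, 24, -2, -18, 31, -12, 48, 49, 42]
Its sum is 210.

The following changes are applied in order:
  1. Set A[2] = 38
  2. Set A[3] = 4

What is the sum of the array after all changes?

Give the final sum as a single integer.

Answer: 230

Derivation:
Initial sum: 210
Change 1: A[2] 24 -> 38, delta = 14, sum = 224
Change 2: A[3] -2 -> 4, delta = 6, sum = 230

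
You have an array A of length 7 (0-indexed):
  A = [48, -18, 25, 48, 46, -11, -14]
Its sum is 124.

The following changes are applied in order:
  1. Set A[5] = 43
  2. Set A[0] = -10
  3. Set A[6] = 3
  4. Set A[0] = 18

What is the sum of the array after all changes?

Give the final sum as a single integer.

Answer: 165

Derivation:
Initial sum: 124
Change 1: A[5] -11 -> 43, delta = 54, sum = 178
Change 2: A[0] 48 -> -10, delta = -58, sum = 120
Change 3: A[6] -14 -> 3, delta = 17, sum = 137
Change 4: A[0] -10 -> 18, delta = 28, sum = 165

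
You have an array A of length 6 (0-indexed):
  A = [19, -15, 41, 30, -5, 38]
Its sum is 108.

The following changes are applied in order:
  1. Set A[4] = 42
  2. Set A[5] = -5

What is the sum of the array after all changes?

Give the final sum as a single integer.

Initial sum: 108
Change 1: A[4] -5 -> 42, delta = 47, sum = 155
Change 2: A[5] 38 -> -5, delta = -43, sum = 112

Answer: 112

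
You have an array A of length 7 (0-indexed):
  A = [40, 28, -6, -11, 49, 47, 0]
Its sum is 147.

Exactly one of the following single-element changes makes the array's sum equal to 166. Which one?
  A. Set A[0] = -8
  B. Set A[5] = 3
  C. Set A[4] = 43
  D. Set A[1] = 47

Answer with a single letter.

Option A: A[0] 40->-8, delta=-48, new_sum=147+(-48)=99
Option B: A[5] 47->3, delta=-44, new_sum=147+(-44)=103
Option C: A[4] 49->43, delta=-6, new_sum=147+(-6)=141
Option D: A[1] 28->47, delta=19, new_sum=147+(19)=166 <-- matches target

Answer: D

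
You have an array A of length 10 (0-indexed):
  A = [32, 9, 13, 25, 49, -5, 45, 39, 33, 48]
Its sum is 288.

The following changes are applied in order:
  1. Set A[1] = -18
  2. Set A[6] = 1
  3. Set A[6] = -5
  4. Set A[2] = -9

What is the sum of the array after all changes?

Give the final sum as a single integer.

Answer: 189

Derivation:
Initial sum: 288
Change 1: A[1] 9 -> -18, delta = -27, sum = 261
Change 2: A[6] 45 -> 1, delta = -44, sum = 217
Change 3: A[6] 1 -> -5, delta = -6, sum = 211
Change 4: A[2] 13 -> -9, delta = -22, sum = 189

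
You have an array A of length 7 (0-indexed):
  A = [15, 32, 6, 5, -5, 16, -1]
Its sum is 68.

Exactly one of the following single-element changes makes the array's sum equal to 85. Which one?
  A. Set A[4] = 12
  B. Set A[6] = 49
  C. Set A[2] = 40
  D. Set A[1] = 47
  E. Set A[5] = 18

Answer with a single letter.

Answer: A

Derivation:
Option A: A[4] -5->12, delta=17, new_sum=68+(17)=85 <-- matches target
Option B: A[6] -1->49, delta=50, new_sum=68+(50)=118
Option C: A[2] 6->40, delta=34, new_sum=68+(34)=102
Option D: A[1] 32->47, delta=15, new_sum=68+(15)=83
Option E: A[5] 16->18, delta=2, new_sum=68+(2)=70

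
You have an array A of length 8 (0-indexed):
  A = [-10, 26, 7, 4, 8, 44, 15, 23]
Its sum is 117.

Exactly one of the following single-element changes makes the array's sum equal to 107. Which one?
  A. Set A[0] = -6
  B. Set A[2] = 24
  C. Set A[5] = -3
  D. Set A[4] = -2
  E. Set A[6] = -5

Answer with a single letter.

Answer: D

Derivation:
Option A: A[0] -10->-6, delta=4, new_sum=117+(4)=121
Option B: A[2] 7->24, delta=17, new_sum=117+(17)=134
Option C: A[5] 44->-3, delta=-47, new_sum=117+(-47)=70
Option D: A[4] 8->-2, delta=-10, new_sum=117+(-10)=107 <-- matches target
Option E: A[6] 15->-5, delta=-20, new_sum=117+(-20)=97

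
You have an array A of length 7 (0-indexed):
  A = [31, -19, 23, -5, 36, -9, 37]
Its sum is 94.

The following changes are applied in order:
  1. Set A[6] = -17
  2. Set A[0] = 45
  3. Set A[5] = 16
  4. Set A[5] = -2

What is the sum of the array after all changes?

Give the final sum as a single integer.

Initial sum: 94
Change 1: A[6] 37 -> -17, delta = -54, sum = 40
Change 2: A[0] 31 -> 45, delta = 14, sum = 54
Change 3: A[5] -9 -> 16, delta = 25, sum = 79
Change 4: A[5] 16 -> -2, delta = -18, sum = 61

Answer: 61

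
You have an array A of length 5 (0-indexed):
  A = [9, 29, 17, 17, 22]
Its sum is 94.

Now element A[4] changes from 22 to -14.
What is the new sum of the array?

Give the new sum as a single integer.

Answer: 58

Derivation:
Old value at index 4: 22
New value at index 4: -14
Delta = -14 - 22 = -36
New sum = old_sum + delta = 94 + (-36) = 58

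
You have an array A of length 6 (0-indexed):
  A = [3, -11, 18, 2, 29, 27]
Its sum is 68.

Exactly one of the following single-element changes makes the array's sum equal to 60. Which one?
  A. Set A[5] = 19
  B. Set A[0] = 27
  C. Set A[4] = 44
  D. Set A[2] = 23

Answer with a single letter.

Answer: A

Derivation:
Option A: A[5] 27->19, delta=-8, new_sum=68+(-8)=60 <-- matches target
Option B: A[0] 3->27, delta=24, new_sum=68+(24)=92
Option C: A[4] 29->44, delta=15, new_sum=68+(15)=83
Option D: A[2] 18->23, delta=5, new_sum=68+(5)=73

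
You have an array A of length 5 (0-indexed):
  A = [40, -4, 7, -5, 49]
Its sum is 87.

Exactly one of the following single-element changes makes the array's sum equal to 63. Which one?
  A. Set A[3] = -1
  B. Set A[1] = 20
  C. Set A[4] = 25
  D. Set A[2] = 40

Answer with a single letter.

Answer: C

Derivation:
Option A: A[3] -5->-1, delta=4, new_sum=87+(4)=91
Option B: A[1] -4->20, delta=24, new_sum=87+(24)=111
Option C: A[4] 49->25, delta=-24, new_sum=87+(-24)=63 <-- matches target
Option D: A[2] 7->40, delta=33, new_sum=87+(33)=120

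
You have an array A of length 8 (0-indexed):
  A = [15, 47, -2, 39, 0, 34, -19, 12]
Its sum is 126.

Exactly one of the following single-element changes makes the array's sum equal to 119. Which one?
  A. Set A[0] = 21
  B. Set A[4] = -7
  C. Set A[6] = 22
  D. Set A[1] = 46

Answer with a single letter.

Option A: A[0] 15->21, delta=6, new_sum=126+(6)=132
Option B: A[4] 0->-7, delta=-7, new_sum=126+(-7)=119 <-- matches target
Option C: A[6] -19->22, delta=41, new_sum=126+(41)=167
Option D: A[1] 47->46, delta=-1, new_sum=126+(-1)=125

Answer: B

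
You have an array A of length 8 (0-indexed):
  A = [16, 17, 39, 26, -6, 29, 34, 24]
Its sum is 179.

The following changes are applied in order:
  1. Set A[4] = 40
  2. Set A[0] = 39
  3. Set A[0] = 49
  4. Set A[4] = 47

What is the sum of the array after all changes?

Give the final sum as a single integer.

Answer: 265

Derivation:
Initial sum: 179
Change 1: A[4] -6 -> 40, delta = 46, sum = 225
Change 2: A[0] 16 -> 39, delta = 23, sum = 248
Change 3: A[0] 39 -> 49, delta = 10, sum = 258
Change 4: A[4] 40 -> 47, delta = 7, sum = 265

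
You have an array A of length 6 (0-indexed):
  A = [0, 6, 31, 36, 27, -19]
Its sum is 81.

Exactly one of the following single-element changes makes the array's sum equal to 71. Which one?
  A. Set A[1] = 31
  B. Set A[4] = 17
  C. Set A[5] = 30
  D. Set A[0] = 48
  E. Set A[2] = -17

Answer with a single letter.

Option A: A[1] 6->31, delta=25, new_sum=81+(25)=106
Option B: A[4] 27->17, delta=-10, new_sum=81+(-10)=71 <-- matches target
Option C: A[5] -19->30, delta=49, new_sum=81+(49)=130
Option D: A[0] 0->48, delta=48, new_sum=81+(48)=129
Option E: A[2] 31->-17, delta=-48, new_sum=81+(-48)=33

Answer: B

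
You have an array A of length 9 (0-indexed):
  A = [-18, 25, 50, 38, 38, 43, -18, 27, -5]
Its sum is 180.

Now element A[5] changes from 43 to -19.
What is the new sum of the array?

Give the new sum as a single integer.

Answer: 118

Derivation:
Old value at index 5: 43
New value at index 5: -19
Delta = -19 - 43 = -62
New sum = old_sum + delta = 180 + (-62) = 118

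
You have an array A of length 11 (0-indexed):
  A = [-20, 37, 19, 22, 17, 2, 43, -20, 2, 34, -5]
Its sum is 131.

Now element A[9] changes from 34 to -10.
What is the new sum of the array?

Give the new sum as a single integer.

Answer: 87

Derivation:
Old value at index 9: 34
New value at index 9: -10
Delta = -10 - 34 = -44
New sum = old_sum + delta = 131 + (-44) = 87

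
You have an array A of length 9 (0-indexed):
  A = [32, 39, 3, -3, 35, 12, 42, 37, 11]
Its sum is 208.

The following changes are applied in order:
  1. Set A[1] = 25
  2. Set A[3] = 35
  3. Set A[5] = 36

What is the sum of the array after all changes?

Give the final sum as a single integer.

Answer: 256

Derivation:
Initial sum: 208
Change 1: A[1] 39 -> 25, delta = -14, sum = 194
Change 2: A[3] -3 -> 35, delta = 38, sum = 232
Change 3: A[5] 12 -> 36, delta = 24, sum = 256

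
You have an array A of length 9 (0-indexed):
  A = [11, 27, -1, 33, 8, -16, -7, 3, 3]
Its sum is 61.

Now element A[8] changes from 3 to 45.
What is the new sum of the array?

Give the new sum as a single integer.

Old value at index 8: 3
New value at index 8: 45
Delta = 45 - 3 = 42
New sum = old_sum + delta = 61 + (42) = 103

Answer: 103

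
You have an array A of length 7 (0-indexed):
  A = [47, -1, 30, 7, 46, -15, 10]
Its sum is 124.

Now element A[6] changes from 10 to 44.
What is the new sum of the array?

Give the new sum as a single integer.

Answer: 158

Derivation:
Old value at index 6: 10
New value at index 6: 44
Delta = 44 - 10 = 34
New sum = old_sum + delta = 124 + (34) = 158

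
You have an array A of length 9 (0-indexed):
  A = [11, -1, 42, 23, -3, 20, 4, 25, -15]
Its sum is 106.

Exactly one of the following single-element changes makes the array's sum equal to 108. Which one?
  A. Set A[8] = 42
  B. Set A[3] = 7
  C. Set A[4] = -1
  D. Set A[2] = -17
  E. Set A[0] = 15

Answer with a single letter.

Option A: A[8] -15->42, delta=57, new_sum=106+(57)=163
Option B: A[3] 23->7, delta=-16, new_sum=106+(-16)=90
Option C: A[4] -3->-1, delta=2, new_sum=106+(2)=108 <-- matches target
Option D: A[2] 42->-17, delta=-59, new_sum=106+(-59)=47
Option E: A[0] 11->15, delta=4, new_sum=106+(4)=110

Answer: C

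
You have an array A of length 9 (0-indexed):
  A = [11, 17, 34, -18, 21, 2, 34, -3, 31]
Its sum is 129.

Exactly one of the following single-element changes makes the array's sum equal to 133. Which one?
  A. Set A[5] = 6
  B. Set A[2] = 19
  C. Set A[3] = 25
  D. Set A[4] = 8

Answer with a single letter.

Answer: A

Derivation:
Option A: A[5] 2->6, delta=4, new_sum=129+(4)=133 <-- matches target
Option B: A[2] 34->19, delta=-15, new_sum=129+(-15)=114
Option C: A[3] -18->25, delta=43, new_sum=129+(43)=172
Option D: A[4] 21->8, delta=-13, new_sum=129+(-13)=116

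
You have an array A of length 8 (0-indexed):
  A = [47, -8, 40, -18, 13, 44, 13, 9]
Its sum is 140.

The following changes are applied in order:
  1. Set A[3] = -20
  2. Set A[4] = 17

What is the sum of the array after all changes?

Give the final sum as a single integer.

Initial sum: 140
Change 1: A[3] -18 -> -20, delta = -2, sum = 138
Change 2: A[4] 13 -> 17, delta = 4, sum = 142

Answer: 142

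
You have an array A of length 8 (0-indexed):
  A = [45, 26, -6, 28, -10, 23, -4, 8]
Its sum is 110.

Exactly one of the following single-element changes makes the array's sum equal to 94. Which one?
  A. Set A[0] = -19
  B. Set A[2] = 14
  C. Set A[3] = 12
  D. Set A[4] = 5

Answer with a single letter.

Option A: A[0] 45->-19, delta=-64, new_sum=110+(-64)=46
Option B: A[2] -6->14, delta=20, new_sum=110+(20)=130
Option C: A[3] 28->12, delta=-16, new_sum=110+(-16)=94 <-- matches target
Option D: A[4] -10->5, delta=15, new_sum=110+(15)=125

Answer: C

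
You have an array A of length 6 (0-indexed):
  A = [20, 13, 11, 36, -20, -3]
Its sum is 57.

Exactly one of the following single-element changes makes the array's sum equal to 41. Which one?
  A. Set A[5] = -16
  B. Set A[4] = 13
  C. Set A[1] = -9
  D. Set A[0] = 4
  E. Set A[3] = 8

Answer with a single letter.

Answer: D

Derivation:
Option A: A[5] -3->-16, delta=-13, new_sum=57+(-13)=44
Option B: A[4] -20->13, delta=33, new_sum=57+(33)=90
Option C: A[1] 13->-9, delta=-22, new_sum=57+(-22)=35
Option D: A[0] 20->4, delta=-16, new_sum=57+(-16)=41 <-- matches target
Option E: A[3] 36->8, delta=-28, new_sum=57+(-28)=29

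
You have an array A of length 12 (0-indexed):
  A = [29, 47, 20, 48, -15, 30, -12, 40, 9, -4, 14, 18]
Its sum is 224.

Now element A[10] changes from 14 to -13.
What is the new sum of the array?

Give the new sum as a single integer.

Old value at index 10: 14
New value at index 10: -13
Delta = -13 - 14 = -27
New sum = old_sum + delta = 224 + (-27) = 197

Answer: 197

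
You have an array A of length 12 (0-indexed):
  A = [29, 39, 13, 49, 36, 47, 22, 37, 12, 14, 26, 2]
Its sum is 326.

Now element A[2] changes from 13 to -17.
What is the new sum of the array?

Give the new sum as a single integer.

Answer: 296

Derivation:
Old value at index 2: 13
New value at index 2: -17
Delta = -17 - 13 = -30
New sum = old_sum + delta = 326 + (-30) = 296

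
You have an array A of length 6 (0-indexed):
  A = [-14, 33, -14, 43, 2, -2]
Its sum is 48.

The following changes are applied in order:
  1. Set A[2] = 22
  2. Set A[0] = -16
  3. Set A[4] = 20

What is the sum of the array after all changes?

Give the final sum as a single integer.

Answer: 100

Derivation:
Initial sum: 48
Change 1: A[2] -14 -> 22, delta = 36, sum = 84
Change 2: A[0] -14 -> -16, delta = -2, sum = 82
Change 3: A[4] 2 -> 20, delta = 18, sum = 100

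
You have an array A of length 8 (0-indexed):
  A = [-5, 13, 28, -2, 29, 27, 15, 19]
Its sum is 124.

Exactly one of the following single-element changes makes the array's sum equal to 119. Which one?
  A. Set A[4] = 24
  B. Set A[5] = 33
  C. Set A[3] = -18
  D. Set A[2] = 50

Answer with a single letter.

Option A: A[4] 29->24, delta=-5, new_sum=124+(-5)=119 <-- matches target
Option B: A[5] 27->33, delta=6, new_sum=124+(6)=130
Option C: A[3] -2->-18, delta=-16, new_sum=124+(-16)=108
Option D: A[2] 28->50, delta=22, new_sum=124+(22)=146

Answer: A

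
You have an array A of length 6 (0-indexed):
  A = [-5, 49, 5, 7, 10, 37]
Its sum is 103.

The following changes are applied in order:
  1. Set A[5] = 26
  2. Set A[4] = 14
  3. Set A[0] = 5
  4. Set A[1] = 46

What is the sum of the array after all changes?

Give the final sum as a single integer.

Initial sum: 103
Change 1: A[5] 37 -> 26, delta = -11, sum = 92
Change 2: A[4] 10 -> 14, delta = 4, sum = 96
Change 3: A[0] -5 -> 5, delta = 10, sum = 106
Change 4: A[1] 49 -> 46, delta = -3, sum = 103

Answer: 103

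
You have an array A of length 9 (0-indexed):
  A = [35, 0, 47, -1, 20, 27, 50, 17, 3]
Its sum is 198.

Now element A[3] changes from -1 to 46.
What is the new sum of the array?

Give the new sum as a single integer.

Answer: 245

Derivation:
Old value at index 3: -1
New value at index 3: 46
Delta = 46 - -1 = 47
New sum = old_sum + delta = 198 + (47) = 245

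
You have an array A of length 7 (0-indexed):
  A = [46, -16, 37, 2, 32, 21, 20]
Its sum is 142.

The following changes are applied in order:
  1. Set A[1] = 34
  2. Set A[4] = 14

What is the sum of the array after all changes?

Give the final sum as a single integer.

Answer: 174

Derivation:
Initial sum: 142
Change 1: A[1] -16 -> 34, delta = 50, sum = 192
Change 2: A[4] 32 -> 14, delta = -18, sum = 174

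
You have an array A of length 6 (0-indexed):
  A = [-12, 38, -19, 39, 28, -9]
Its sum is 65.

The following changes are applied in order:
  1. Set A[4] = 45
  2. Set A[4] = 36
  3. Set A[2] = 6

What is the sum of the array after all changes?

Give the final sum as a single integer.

Initial sum: 65
Change 1: A[4] 28 -> 45, delta = 17, sum = 82
Change 2: A[4] 45 -> 36, delta = -9, sum = 73
Change 3: A[2] -19 -> 6, delta = 25, sum = 98

Answer: 98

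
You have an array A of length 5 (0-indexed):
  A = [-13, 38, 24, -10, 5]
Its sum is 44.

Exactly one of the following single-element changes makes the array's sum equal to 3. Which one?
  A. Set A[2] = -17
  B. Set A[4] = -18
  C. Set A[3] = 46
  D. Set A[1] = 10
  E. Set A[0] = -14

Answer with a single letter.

Option A: A[2] 24->-17, delta=-41, new_sum=44+(-41)=3 <-- matches target
Option B: A[4] 5->-18, delta=-23, new_sum=44+(-23)=21
Option C: A[3] -10->46, delta=56, new_sum=44+(56)=100
Option D: A[1] 38->10, delta=-28, new_sum=44+(-28)=16
Option E: A[0] -13->-14, delta=-1, new_sum=44+(-1)=43

Answer: A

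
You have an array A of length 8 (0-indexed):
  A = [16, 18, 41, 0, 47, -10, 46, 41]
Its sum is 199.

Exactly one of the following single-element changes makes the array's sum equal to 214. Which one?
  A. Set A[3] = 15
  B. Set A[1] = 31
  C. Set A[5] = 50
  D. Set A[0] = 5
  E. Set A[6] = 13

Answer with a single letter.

Answer: A

Derivation:
Option A: A[3] 0->15, delta=15, new_sum=199+(15)=214 <-- matches target
Option B: A[1] 18->31, delta=13, new_sum=199+(13)=212
Option C: A[5] -10->50, delta=60, new_sum=199+(60)=259
Option D: A[0] 16->5, delta=-11, new_sum=199+(-11)=188
Option E: A[6] 46->13, delta=-33, new_sum=199+(-33)=166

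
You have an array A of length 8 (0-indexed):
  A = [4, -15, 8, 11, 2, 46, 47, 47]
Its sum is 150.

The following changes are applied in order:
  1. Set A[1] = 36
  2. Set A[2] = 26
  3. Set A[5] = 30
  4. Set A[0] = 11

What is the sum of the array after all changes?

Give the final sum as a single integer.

Initial sum: 150
Change 1: A[1] -15 -> 36, delta = 51, sum = 201
Change 2: A[2] 8 -> 26, delta = 18, sum = 219
Change 3: A[5] 46 -> 30, delta = -16, sum = 203
Change 4: A[0] 4 -> 11, delta = 7, sum = 210

Answer: 210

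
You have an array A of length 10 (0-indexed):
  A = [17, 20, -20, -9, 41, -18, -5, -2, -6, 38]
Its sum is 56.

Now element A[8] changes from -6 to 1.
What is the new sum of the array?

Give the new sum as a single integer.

Old value at index 8: -6
New value at index 8: 1
Delta = 1 - -6 = 7
New sum = old_sum + delta = 56 + (7) = 63

Answer: 63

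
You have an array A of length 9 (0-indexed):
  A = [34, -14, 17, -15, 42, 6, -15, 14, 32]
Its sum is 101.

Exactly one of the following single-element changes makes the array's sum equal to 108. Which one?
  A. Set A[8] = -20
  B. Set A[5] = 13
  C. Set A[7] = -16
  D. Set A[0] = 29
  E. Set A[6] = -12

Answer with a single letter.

Answer: B

Derivation:
Option A: A[8] 32->-20, delta=-52, new_sum=101+(-52)=49
Option B: A[5] 6->13, delta=7, new_sum=101+(7)=108 <-- matches target
Option C: A[7] 14->-16, delta=-30, new_sum=101+(-30)=71
Option D: A[0] 34->29, delta=-5, new_sum=101+(-5)=96
Option E: A[6] -15->-12, delta=3, new_sum=101+(3)=104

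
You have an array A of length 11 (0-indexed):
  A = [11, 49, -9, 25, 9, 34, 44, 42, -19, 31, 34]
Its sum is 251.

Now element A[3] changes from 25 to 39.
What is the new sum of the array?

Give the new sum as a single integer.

Answer: 265

Derivation:
Old value at index 3: 25
New value at index 3: 39
Delta = 39 - 25 = 14
New sum = old_sum + delta = 251 + (14) = 265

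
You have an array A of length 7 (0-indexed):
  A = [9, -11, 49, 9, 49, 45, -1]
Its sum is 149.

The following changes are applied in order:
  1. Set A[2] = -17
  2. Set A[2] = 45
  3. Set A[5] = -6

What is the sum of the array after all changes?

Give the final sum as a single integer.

Answer: 94

Derivation:
Initial sum: 149
Change 1: A[2] 49 -> -17, delta = -66, sum = 83
Change 2: A[2] -17 -> 45, delta = 62, sum = 145
Change 3: A[5] 45 -> -6, delta = -51, sum = 94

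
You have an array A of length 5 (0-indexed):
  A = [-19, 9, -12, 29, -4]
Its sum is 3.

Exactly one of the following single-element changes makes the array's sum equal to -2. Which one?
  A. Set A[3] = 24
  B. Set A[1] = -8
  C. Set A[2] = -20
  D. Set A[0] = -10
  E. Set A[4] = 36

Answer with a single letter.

Answer: A

Derivation:
Option A: A[3] 29->24, delta=-5, new_sum=3+(-5)=-2 <-- matches target
Option B: A[1] 9->-8, delta=-17, new_sum=3+(-17)=-14
Option C: A[2] -12->-20, delta=-8, new_sum=3+(-8)=-5
Option D: A[0] -19->-10, delta=9, new_sum=3+(9)=12
Option E: A[4] -4->36, delta=40, new_sum=3+(40)=43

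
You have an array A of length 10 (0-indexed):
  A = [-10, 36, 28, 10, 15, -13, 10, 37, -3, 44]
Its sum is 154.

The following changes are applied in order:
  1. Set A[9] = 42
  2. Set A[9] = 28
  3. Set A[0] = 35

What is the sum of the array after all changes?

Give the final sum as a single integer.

Answer: 183

Derivation:
Initial sum: 154
Change 1: A[9] 44 -> 42, delta = -2, sum = 152
Change 2: A[9] 42 -> 28, delta = -14, sum = 138
Change 3: A[0] -10 -> 35, delta = 45, sum = 183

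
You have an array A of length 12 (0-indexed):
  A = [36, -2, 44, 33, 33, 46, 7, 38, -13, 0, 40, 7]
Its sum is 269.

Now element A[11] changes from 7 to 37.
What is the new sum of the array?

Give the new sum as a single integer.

Old value at index 11: 7
New value at index 11: 37
Delta = 37 - 7 = 30
New sum = old_sum + delta = 269 + (30) = 299

Answer: 299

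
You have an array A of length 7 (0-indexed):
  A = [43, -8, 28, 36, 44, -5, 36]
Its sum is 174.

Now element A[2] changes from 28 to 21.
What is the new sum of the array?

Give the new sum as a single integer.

Old value at index 2: 28
New value at index 2: 21
Delta = 21 - 28 = -7
New sum = old_sum + delta = 174 + (-7) = 167

Answer: 167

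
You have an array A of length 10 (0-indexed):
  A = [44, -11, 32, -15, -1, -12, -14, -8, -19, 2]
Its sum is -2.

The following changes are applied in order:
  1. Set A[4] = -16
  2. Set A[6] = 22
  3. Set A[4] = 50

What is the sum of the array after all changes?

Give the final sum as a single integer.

Answer: 85

Derivation:
Initial sum: -2
Change 1: A[4] -1 -> -16, delta = -15, sum = -17
Change 2: A[6] -14 -> 22, delta = 36, sum = 19
Change 3: A[4] -16 -> 50, delta = 66, sum = 85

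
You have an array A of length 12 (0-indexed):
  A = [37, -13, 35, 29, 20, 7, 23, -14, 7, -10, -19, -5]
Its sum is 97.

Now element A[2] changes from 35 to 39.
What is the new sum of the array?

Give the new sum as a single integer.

Answer: 101

Derivation:
Old value at index 2: 35
New value at index 2: 39
Delta = 39 - 35 = 4
New sum = old_sum + delta = 97 + (4) = 101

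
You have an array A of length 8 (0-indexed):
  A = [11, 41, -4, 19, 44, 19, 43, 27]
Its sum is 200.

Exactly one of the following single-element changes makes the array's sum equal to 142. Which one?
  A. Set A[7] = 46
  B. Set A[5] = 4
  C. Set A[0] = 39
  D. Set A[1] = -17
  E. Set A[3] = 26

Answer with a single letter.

Answer: D

Derivation:
Option A: A[7] 27->46, delta=19, new_sum=200+(19)=219
Option B: A[5] 19->4, delta=-15, new_sum=200+(-15)=185
Option C: A[0] 11->39, delta=28, new_sum=200+(28)=228
Option D: A[1] 41->-17, delta=-58, new_sum=200+(-58)=142 <-- matches target
Option E: A[3] 19->26, delta=7, new_sum=200+(7)=207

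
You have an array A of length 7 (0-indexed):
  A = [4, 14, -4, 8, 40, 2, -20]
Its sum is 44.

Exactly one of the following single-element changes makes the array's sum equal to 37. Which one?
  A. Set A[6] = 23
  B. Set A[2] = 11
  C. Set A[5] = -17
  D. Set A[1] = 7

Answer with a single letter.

Option A: A[6] -20->23, delta=43, new_sum=44+(43)=87
Option B: A[2] -4->11, delta=15, new_sum=44+(15)=59
Option C: A[5] 2->-17, delta=-19, new_sum=44+(-19)=25
Option D: A[1] 14->7, delta=-7, new_sum=44+(-7)=37 <-- matches target

Answer: D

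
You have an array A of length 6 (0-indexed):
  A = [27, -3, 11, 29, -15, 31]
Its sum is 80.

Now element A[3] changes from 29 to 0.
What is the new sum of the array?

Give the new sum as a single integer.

Old value at index 3: 29
New value at index 3: 0
Delta = 0 - 29 = -29
New sum = old_sum + delta = 80 + (-29) = 51

Answer: 51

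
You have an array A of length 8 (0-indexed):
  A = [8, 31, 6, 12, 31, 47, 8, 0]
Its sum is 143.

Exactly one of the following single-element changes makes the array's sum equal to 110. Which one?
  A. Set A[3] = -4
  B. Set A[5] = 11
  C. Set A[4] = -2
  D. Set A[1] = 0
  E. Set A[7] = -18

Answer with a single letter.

Option A: A[3] 12->-4, delta=-16, new_sum=143+(-16)=127
Option B: A[5] 47->11, delta=-36, new_sum=143+(-36)=107
Option C: A[4] 31->-2, delta=-33, new_sum=143+(-33)=110 <-- matches target
Option D: A[1] 31->0, delta=-31, new_sum=143+(-31)=112
Option E: A[7] 0->-18, delta=-18, new_sum=143+(-18)=125

Answer: C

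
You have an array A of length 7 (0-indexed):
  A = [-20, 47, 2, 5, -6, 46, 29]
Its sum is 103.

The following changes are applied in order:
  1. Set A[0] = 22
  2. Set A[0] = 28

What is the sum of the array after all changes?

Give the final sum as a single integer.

Initial sum: 103
Change 1: A[0] -20 -> 22, delta = 42, sum = 145
Change 2: A[0] 22 -> 28, delta = 6, sum = 151

Answer: 151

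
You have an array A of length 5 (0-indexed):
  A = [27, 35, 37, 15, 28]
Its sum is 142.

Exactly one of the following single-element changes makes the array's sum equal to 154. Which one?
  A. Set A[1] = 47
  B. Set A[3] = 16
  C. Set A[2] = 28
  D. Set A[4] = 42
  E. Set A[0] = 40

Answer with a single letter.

Answer: A

Derivation:
Option A: A[1] 35->47, delta=12, new_sum=142+(12)=154 <-- matches target
Option B: A[3] 15->16, delta=1, new_sum=142+(1)=143
Option C: A[2] 37->28, delta=-9, new_sum=142+(-9)=133
Option D: A[4] 28->42, delta=14, new_sum=142+(14)=156
Option E: A[0] 27->40, delta=13, new_sum=142+(13)=155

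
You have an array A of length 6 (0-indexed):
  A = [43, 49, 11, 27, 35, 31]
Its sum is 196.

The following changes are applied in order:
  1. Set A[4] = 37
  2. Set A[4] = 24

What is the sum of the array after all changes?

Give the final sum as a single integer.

Answer: 185

Derivation:
Initial sum: 196
Change 1: A[4] 35 -> 37, delta = 2, sum = 198
Change 2: A[4] 37 -> 24, delta = -13, sum = 185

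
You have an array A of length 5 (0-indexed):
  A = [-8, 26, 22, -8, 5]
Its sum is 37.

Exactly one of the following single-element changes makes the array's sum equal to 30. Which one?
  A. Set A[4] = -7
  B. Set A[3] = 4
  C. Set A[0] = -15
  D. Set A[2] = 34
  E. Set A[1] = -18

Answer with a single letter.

Option A: A[4] 5->-7, delta=-12, new_sum=37+(-12)=25
Option B: A[3] -8->4, delta=12, new_sum=37+(12)=49
Option C: A[0] -8->-15, delta=-7, new_sum=37+(-7)=30 <-- matches target
Option D: A[2] 22->34, delta=12, new_sum=37+(12)=49
Option E: A[1] 26->-18, delta=-44, new_sum=37+(-44)=-7

Answer: C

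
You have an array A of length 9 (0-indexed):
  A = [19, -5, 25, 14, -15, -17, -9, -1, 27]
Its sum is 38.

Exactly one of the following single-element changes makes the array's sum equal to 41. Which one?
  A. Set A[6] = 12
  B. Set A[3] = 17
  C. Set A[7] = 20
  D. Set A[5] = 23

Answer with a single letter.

Answer: B

Derivation:
Option A: A[6] -9->12, delta=21, new_sum=38+(21)=59
Option B: A[3] 14->17, delta=3, new_sum=38+(3)=41 <-- matches target
Option C: A[7] -1->20, delta=21, new_sum=38+(21)=59
Option D: A[5] -17->23, delta=40, new_sum=38+(40)=78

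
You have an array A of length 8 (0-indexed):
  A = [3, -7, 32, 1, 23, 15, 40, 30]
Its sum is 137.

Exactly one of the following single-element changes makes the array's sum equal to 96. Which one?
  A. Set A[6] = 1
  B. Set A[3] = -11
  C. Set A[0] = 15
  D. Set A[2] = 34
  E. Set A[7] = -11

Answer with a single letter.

Option A: A[6] 40->1, delta=-39, new_sum=137+(-39)=98
Option B: A[3] 1->-11, delta=-12, new_sum=137+(-12)=125
Option C: A[0] 3->15, delta=12, new_sum=137+(12)=149
Option D: A[2] 32->34, delta=2, new_sum=137+(2)=139
Option E: A[7] 30->-11, delta=-41, new_sum=137+(-41)=96 <-- matches target

Answer: E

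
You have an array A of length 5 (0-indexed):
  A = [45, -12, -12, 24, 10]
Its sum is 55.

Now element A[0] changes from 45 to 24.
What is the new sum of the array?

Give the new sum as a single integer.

Old value at index 0: 45
New value at index 0: 24
Delta = 24 - 45 = -21
New sum = old_sum + delta = 55 + (-21) = 34

Answer: 34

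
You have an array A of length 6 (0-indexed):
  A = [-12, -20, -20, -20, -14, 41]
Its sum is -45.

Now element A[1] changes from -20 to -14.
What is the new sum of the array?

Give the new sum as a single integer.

Answer: -39

Derivation:
Old value at index 1: -20
New value at index 1: -14
Delta = -14 - -20 = 6
New sum = old_sum + delta = -45 + (6) = -39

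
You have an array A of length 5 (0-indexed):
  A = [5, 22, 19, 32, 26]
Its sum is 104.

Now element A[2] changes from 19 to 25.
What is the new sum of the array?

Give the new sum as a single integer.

Answer: 110

Derivation:
Old value at index 2: 19
New value at index 2: 25
Delta = 25 - 19 = 6
New sum = old_sum + delta = 104 + (6) = 110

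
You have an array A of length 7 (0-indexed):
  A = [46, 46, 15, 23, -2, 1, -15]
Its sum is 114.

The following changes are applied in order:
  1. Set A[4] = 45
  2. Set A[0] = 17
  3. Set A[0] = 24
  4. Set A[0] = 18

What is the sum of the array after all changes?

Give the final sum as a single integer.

Initial sum: 114
Change 1: A[4] -2 -> 45, delta = 47, sum = 161
Change 2: A[0] 46 -> 17, delta = -29, sum = 132
Change 3: A[0] 17 -> 24, delta = 7, sum = 139
Change 4: A[0] 24 -> 18, delta = -6, sum = 133

Answer: 133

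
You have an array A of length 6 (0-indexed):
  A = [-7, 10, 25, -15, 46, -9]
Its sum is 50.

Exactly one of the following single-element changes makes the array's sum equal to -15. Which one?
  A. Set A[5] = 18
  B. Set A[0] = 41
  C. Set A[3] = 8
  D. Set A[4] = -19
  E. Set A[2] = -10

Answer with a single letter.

Option A: A[5] -9->18, delta=27, new_sum=50+(27)=77
Option B: A[0] -7->41, delta=48, new_sum=50+(48)=98
Option C: A[3] -15->8, delta=23, new_sum=50+(23)=73
Option D: A[4] 46->-19, delta=-65, new_sum=50+(-65)=-15 <-- matches target
Option E: A[2] 25->-10, delta=-35, new_sum=50+(-35)=15

Answer: D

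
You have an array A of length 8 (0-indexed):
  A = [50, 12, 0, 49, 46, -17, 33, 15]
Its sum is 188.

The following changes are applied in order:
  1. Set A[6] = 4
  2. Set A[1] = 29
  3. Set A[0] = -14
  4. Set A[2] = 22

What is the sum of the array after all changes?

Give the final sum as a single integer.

Initial sum: 188
Change 1: A[6] 33 -> 4, delta = -29, sum = 159
Change 2: A[1] 12 -> 29, delta = 17, sum = 176
Change 3: A[0] 50 -> -14, delta = -64, sum = 112
Change 4: A[2] 0 -> 22, delta = 22, sum = 134

Answer: 134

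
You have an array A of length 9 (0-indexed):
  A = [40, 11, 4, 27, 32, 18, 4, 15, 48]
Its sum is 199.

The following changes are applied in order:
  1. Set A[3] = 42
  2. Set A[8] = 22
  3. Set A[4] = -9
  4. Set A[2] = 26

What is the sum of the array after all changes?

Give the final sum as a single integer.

Answer: 169

Derivation:
Initial sum: 199
Change 1: A[3] 27 -> 42, delta = 15, sum = 214
Change 2: A[8] 48 -> 22, delta = -26, sum = 188
Change 3: A[4] 32 -> -9, delta = -41, sum = 147
Change 4: A[2] 4 -> 26, delta = 22, sum = 169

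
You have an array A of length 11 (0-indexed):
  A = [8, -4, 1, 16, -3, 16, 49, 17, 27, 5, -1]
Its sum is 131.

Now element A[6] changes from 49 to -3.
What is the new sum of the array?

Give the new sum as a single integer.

Old value at index 6: 49
New value at index 6: -3
Delta = -3 - 49 = -52
New sum = old_sum + delta = 131 + (-52) = 79

Answer: 79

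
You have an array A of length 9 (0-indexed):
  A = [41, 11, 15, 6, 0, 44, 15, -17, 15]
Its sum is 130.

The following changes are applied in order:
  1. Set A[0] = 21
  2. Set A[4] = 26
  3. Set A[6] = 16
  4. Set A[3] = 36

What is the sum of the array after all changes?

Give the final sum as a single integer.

Initial sum: 130
Change 1: A[0] 41 -> 21, delta = -20, sum = 110
Change 2: A[4] 0 -> 26, delta = 26, sum = 136
Change 3: A[6] 15 -> 16, delta = 1, sum = 137
Change 4: A[3] 6 -> 36, delta = 30, sum = 167

Answer: 167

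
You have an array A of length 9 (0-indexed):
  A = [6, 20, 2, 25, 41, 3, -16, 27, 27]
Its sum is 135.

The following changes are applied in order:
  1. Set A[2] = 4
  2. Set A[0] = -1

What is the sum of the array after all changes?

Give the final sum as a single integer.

Initial sum: 135
Change 1: A[2] 2 -> 4, delta = 2, sum = 137
Change 2: A[0] 6 -> -1, delta = -7, sum = 130

Answer: 130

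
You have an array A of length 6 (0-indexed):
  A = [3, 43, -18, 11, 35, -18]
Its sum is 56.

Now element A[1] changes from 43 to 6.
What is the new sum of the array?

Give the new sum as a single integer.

Old value at index 1: 43
New value at index 1: 6
Delta = 6 - 43 = -37
New sum = old_sum + delta = 56 + (-37) = 19

Answer: 19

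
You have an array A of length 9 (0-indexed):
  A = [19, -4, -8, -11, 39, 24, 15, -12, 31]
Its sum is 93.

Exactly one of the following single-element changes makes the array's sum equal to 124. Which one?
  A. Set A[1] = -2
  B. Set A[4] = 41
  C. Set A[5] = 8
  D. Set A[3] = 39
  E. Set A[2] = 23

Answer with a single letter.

Option A: A[1] -4->-2, delta=2, new_sum=93+(2)=95
Option B: A[4] 39->41, delta=2, new_sum=93+(2)=95
Option C: A[5] 24->8, delta=-16, new_sum=93+(-16)=77
Option D: A[3] -11->39, delta=50, new_sum=93+(50)=143
Option E: A[2] -8->23, delta=31, new_sum=93+(31)=124 <-- matches target

Answer: E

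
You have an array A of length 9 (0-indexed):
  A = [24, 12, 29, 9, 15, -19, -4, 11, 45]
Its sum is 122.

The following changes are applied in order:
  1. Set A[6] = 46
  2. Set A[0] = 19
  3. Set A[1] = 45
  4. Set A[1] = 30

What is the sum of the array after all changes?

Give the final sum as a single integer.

Initial sum: 122
Change 1: A[6] -4 -> 46, delta = 50, sum = 172
Change 2: A[0] 24 -> 19, delta = -5, sum = 167
Change 3: A[1] 12 -> 45, delta = 33, sum = 200
Change 4: A[1] 45 -> 30, delta = -15, sum = 185

Answer: 185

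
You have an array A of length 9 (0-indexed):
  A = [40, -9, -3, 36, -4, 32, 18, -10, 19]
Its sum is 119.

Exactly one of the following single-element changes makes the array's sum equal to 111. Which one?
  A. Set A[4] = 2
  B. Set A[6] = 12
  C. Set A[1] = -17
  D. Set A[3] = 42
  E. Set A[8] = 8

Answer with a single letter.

Option A: A[4] -4->2, delta=6, new_sum=119+(6)=125
Option B: A[6] 18->12, delta=-6, new_sum=119+(-6)=113
Option C: A[1] -9->-17, delta=-8, new_sum=119+(-8)=111 <-- matches target
Option D: A[3] 36->42, delta=6, new_sum=119+(6)=125
Option E: A[8] 19->8, delta=-11, new_sum=119+(-11)=108

Answer: C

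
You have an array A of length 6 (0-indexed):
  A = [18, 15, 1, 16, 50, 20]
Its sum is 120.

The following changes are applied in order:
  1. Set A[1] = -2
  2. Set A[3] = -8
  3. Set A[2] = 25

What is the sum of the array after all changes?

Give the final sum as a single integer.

Initial sum: 120
Change 1: A[1] 15 -> -2, delta = -17, sum = 103
Change 2: A[3] 16 -> -8, delta = -24, sum = 79
Change 3: A[2] 1 -> 25, delta = 24, sum = 103

Answer: 103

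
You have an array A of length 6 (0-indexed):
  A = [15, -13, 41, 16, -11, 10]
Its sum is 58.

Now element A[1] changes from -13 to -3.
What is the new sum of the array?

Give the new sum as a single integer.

Answer: 68

Derivation:
Old value at index 1: -13
New value at index 1: -3
Delta = -3 - -13 = 10
New sum = old_sum + delta = 58 + (10) = 68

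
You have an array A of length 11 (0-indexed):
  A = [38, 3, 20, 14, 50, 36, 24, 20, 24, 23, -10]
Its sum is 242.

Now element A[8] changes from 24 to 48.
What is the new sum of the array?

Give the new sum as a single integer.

Answer: 266

Derivation:
Old value at index 8: 24
New value at index 8: 48
Delta = 48 - 24 = 24
New sum = old_sum + delta = 242 + (24) = 266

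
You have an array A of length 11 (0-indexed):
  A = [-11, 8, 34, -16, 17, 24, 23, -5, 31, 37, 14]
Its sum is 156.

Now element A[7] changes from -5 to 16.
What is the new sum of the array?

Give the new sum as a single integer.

Answer: 177

Derivation:
Old value at index 7: -5
New value at index 7: 16
Delta = 16 - -5 = 21
New sum = old_sum + delta = 156 + (21) = 177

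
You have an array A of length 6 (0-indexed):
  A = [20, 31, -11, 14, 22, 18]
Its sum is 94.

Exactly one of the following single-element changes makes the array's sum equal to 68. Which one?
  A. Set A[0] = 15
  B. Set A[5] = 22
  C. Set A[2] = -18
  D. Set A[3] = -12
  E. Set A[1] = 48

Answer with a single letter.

Answer: D

Derivation:
Option A: A[0] 20->15, delta=-5, new_sum=94+(-5)=89
Option B: A[5] 18->22, delta=4, new_sum=94+(4)=98
Option C: A[2] -11->-18, delta=-7, new_sum=94+(-7)=87
Option D: A[3] 14->-12, delta=-26, new_sum=94+(-26)=68 <-- matches target
Option E: A[1] 31->48, delta=17, new_sum=94+(17)=111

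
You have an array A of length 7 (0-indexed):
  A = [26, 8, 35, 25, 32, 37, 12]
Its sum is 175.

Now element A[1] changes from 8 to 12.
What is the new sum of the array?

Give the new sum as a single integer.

Old value at index 1: 8
New value at index 1: 12
Delta = 12 - 8 = 4
New sum = old_sum + delta = 175 + (4) = 179

Answer: 179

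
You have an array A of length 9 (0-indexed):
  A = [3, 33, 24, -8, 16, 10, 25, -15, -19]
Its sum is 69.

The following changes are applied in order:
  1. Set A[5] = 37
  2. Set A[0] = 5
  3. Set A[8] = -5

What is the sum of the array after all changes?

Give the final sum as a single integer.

Answer: 112

Derivation:
Initial sum: 69
Change 1: A[5] 10 -> 37, delta = 27, sum = 96
Change 2: A[0] 3 -> 5, delta = 2, sum = 98
Change 3: A[8] -19 -> -5, delta = 14, sum = 112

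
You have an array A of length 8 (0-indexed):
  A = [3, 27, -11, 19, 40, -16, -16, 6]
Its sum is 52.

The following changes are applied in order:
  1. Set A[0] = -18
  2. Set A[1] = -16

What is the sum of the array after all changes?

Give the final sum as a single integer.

Initial sum: 52
Change 1: A[0] 3 -> -18, delta = -21, sum = 31
Change 2: A[1] 27 -> -16, delta = -43, sum = -12

Answer: -12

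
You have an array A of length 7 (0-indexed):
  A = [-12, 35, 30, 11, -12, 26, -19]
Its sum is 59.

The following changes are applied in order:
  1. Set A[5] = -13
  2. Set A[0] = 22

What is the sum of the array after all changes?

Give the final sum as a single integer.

Answer: 54

Derivation:
Initial sum: 59
Change 1: A[5] 26 -> -13, delta = -39, sum = 20
Change 2: A[0] -12 -> 22, delta = 34, sum = 54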